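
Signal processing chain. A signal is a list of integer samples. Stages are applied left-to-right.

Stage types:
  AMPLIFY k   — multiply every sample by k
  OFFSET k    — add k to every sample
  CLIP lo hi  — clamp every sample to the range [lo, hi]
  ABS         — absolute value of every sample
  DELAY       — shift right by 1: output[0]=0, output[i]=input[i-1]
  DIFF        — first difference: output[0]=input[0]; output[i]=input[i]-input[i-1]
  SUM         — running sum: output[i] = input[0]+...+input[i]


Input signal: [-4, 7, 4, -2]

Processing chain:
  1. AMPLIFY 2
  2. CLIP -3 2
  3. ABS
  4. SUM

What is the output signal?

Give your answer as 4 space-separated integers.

Answer: 3 5 7 10

Derivation:
Input: [-4, 7, 4, -2]
Stage 1 (AMPLIFY 2): -4*2=-8, 7*2=14, 4*2=8, -2*2=-4 -> [-8, 14, 8, -4]
Stage 2 (CLIP -3 2): clip(-8,-3,2)=-3, clip(14,-3,2)=2, clip(8,-3,2)=2, clip(-4,-3,2)=-3 -> [-3, 2, 2, -3]
Stage 3 (ABS): |-3|=3, |2|=2, |2|=2, |-3|=3 -> [3, 2, 2, 3]
Stage 4 (SUM): sum[0..0]=3, sum[0..1]=5, sum[0..2]=7, sum[0..3]=10 -> [3, 5, 7, 10]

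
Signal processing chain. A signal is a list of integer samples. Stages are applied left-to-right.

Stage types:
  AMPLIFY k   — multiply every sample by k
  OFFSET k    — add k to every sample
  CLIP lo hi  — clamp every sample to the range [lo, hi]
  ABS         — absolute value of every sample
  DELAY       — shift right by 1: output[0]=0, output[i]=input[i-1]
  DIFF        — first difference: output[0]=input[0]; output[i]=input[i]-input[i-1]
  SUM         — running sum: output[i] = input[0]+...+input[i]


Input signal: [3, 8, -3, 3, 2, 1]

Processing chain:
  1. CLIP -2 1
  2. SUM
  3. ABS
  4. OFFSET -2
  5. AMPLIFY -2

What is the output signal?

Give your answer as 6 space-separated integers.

Input: [3, 8, -3, 3, 2, 1]
Stage 1 (CLIP -2 1): clip(3,-2,1)=1, clip(8,-2,1)=1, clip(-3,-2,1)=-2, clip(3,-2,1)=1, clip(2,-2,1)=1, clip(1,-2,1)=1 -> [1, 1, -2, 1, 1, 1]
Stage 2 (SUM): sum[0..0]=1, sum[0..1]=2, sum[0..2]=0, sum[0..3]=1, sum[0..4]=2, sum[0..5]=3 -> [1, 2, 0, 1, 2, 3]
Stage 3 (ABS): |1|=1, |2|=2, |0|=0, |1|=1, |2|=2, |3|=3 -> [1, 2, 0, 1, 2, 3]
Stage 4 (OFFSET -2): 1+-2=-1, 2+-2=0, 0+-2=-2, 1+-2=-1, 2+-2=0, 3+-2=1 -> [-1, 0, -2, -1, 0, 1]
Stage 5 (AMPLIFY -2): -1*-2=2, 0*-2=0, -2*-2=4, -1*-2=2, 0*-2=0, 1*-2=-2 -> [2, 0, 4, 2, 0, -2]

Answer: 2 0 4 2 0 -2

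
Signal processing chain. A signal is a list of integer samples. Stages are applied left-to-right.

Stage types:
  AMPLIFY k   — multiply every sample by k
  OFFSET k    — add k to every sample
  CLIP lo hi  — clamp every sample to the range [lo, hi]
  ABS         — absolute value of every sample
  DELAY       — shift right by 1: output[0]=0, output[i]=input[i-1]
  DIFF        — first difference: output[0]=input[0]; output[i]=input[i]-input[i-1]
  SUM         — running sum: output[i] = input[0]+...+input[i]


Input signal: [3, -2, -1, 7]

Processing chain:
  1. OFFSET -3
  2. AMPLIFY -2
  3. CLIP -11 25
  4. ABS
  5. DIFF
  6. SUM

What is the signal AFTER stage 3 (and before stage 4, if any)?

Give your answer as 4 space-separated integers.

Input: [3, -2, -1, 7]
Stage 1 (OFFSET -3): 3+-3=0, -2+-3=-5, -1+-3=-4, 7+-3=4 -> [0, -5, -4, 4]
Stage 2 (AMPLIFY -2): 0*-2=0, -5*-2=10, -4*-2=8, 4*-2=-8 -> [0, 10, 8, -8]
Stage 3 (CLIP -11 25): clip(0,-11,25)=0, clip(10,-11,25)=10, clip(8,-11,25)=8, clip(-8,-11,25)=-8 -> [0, 10, 8, -8]

Answer: 0 10 8 -8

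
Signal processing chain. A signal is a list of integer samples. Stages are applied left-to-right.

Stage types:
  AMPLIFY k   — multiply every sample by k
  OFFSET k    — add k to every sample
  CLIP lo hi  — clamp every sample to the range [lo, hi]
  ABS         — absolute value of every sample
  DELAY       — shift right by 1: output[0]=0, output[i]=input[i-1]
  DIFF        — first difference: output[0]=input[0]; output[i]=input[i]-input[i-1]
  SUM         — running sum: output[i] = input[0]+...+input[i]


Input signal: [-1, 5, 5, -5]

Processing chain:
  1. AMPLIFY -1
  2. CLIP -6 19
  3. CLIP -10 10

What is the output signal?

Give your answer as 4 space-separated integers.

Answer: 1 -5 -5 5

Derivation:
Input: [-1, 5, 5, -5]
Stage 1 (AMPLIFY -1): -1*-1=1, 5*-1=-5, 5*-1=-5, -5*-1=5 -> [1, -5, -5, 5]
Stage 2 (CLIP -6 19): clip(1,-6,19)=1, clip(-5,-6,19)=-5, clip(-5,-6,19)=-5, clip(5,-6,19)=5 -> [1, -5, -5, 5]
Stage 3 (CLIP -10 10): clip(1,-10,10)=1, clip(-5,-10,10)=-5, clip(-5,-10,10)=-5, clip(5,-10,10)=5 -> [1, -5, -5, 5]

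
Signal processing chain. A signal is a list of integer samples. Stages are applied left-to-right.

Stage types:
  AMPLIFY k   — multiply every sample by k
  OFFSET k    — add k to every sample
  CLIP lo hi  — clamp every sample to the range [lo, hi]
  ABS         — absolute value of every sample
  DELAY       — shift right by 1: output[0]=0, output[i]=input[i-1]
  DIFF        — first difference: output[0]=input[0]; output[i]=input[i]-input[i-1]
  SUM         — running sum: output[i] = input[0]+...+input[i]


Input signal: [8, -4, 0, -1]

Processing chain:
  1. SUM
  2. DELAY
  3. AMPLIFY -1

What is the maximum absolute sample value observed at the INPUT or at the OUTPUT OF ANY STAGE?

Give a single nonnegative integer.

Input: [8, -4, 0, -1] (max |s|=8)
Stage 1 (SUM): sum[0..0]=8, sum[0..1]=4, sum[0..2]=4, sum[0..3]=3 -> [8, 4, 4, 3] (max |s|=8)
Stage 2 (DELAY): [0, 8, 4, 4] = [0, 8, 4, 4] -> [0, 8, 4, 4] (max |s|=8)
Stage 3 (AMPLIFY -1): 0*-1=0, 8*-1=-8, 4*-1=-4, 4*-1=-4 -> [0, -8, -4, -4] (max |s|=8)
Overall max amplitude: 8

Answer: 8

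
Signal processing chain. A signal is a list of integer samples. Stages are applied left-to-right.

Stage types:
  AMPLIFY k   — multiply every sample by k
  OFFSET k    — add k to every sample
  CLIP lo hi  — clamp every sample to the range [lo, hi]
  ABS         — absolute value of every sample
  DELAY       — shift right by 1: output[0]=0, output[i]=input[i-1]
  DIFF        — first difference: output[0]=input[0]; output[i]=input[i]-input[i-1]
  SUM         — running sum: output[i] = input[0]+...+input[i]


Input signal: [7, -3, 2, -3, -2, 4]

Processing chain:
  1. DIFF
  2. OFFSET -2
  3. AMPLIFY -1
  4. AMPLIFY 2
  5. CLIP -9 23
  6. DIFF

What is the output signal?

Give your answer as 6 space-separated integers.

Input: [7, -3, 2, -3, -2, 4]
Stage 1 (DIFF): s[0]=7, -3-7=-10, 2--3=5, -3-2=-5, -2--3=1, 4--2=6 -> [7, -10, 5, -5, 1, 6]
Stage 2 (OFFSET -2): 7+-2=5, -10+-2=-12, 5+-2=3, -5+-2=-7, 1+-2=-1, 6+-2=4 -> [5, -12, 3, -7, -1, 4]
Stage 3 (AMPLIFY -1): 5*-1=-5, -12*-1=12, 3*-1=-3, -7*-1=7, -1*-1=1, 4*-1=-4 -> [-5, 12, -3, 7, 1, -4]
Stage 4 (AMPLIFY 2): -5*2=-10, 12*2=24, -3*2=-6, 7*2=14, 1*2=2, -4*2=-8 -> [-10, 24, -6, 14, 2, -8]
Stage 5 (CLIP -9 23): clip(-10,-9,23)=-9, clip(24,-9,23)=23, clip(-6,-9,23)=-6, clip(14,-9,23)=14, clip(2,-9,23)=2, clip(-8,-9,23)=-8 -> [-9, 23, -6, 14, 2, -8]
Stage 6 (DIFF): s[0]=-9, 23--9=32, -6-23=-29, 14--6=20, 2-14=-12, -8-2=-10 -> [-9, 32, -29, 20, -12, -10]

Answer: -9 32 -29 20 -12 -10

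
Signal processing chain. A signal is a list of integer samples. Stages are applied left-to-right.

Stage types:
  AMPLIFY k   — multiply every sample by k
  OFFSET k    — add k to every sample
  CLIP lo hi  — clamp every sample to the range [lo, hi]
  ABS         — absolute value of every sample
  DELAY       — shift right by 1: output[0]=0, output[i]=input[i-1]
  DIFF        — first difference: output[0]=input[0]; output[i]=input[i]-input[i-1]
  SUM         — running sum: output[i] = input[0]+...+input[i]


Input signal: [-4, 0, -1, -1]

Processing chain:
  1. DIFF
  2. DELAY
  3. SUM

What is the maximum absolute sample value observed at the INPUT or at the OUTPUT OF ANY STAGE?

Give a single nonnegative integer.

Input: [-4, 0, -1, -1] (max |s|=4)
Stage 1 (DIFF): s[0]=-4, 0--4=4, -1-0=-1, -1--1=0 -> [-4, 4, -1, 0] (max |s|=4)
Stage 2 (DELAY): [0, -4, 4, -1] = [0, -4, 4, -1] -> [0, -4, 4, -1] (max |s|=4)
Stage 3 (SUM): sum[0..0]=0, sum[0..1]=-4, sum[0..2]=0, sum[0..3]=-1 -> [0, -4, 0, -1] (max |s|=4)
Overall max amplitude: 4

Answer: 4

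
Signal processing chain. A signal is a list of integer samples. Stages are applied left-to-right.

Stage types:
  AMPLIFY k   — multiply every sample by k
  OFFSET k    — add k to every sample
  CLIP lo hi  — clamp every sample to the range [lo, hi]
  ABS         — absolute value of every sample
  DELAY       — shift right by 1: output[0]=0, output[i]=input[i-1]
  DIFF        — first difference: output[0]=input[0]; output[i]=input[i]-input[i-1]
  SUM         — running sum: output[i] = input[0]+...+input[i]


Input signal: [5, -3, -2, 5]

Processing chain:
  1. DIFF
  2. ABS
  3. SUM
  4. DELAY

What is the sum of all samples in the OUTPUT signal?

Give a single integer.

Answer: 32

Derivation:
Input: [5, -3, -2, 5]
Stage 1 (DIFF): s[0]=5, -3-5=-8, -2--3=1, 5--2=7 -> [5, -8, 1, 7]
Stage 2 (ABS): |5|=5, |-8|=8, |1|=1, |7|=7 -> [5, 8, 1, 7]
Stage 3 (SUM): sum[0..0]=5, sum[0..1]=13, sum[0..2]=14, sum[0..3]=21 -> [5, 13, 14, 21]
Stage 4 (DELAY): [0, 5, 13, 14] = [0, 5, 13, 14] -> [0, 5, 13, 14]
Output sum: 32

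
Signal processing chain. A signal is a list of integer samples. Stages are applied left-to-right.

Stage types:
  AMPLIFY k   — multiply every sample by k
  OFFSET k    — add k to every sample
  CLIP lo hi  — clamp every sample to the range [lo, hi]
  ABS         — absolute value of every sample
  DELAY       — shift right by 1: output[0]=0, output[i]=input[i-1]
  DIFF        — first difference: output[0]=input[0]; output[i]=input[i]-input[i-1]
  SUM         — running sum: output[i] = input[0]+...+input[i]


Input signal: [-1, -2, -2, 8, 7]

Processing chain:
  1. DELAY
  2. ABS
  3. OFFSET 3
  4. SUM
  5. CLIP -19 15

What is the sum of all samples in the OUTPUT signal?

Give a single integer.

Answer: 52

Derivation:
Input: [-1, -2, -2, 8, 7]
Stage 1 (DELAY): [0, -1, -2, -2, 8] = [0, -1, -2, -2, 8] -> [0, -1, -2, -2, 8]
Stage 2 (ABS): |0|=0, |-1|=1, |-2|=2, |-2|=2, |8|=8 -> [0, 1, 2, 2, 8]
Stage 3 (OFFSET 3): 0+3=3, 1+3=4, 2+3=5, 2+3=5, 8+3=11 -> [3, 4, 5, 5, 11]
Stage 4 (SUM): sum[0..0]=3, sum[0..1]=7, sum[0..2]=12, sum[0..3]=17, sum[0..4]=28 -> [3, 7, 12, 17, 28]
Stage 5 (CLIP -19 15): clip(3,-19,15)=3, clip(7,-19,15)=7, clip(12,-19,15)=12, clip(17,-19,15)=15, clip(28,-19,15)=15 -> [3, 7, 12, 15, 15]
Output sum: 52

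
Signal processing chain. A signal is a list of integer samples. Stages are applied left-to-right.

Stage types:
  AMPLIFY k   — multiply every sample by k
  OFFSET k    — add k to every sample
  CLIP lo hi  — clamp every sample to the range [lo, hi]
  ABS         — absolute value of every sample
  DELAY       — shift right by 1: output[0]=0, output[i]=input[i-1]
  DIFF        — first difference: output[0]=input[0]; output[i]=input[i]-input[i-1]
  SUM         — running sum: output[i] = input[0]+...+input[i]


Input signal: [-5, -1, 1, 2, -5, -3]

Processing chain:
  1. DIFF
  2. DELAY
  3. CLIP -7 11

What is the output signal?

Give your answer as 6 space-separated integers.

Answer: 0 -5 4 2 1 -7

Derivation:
Input: [-5, -1, 1, 2, -5, -3]
Stage 1 (DIFF): s[0]=-5, -1--5=4, 1--1=2, 2-1=1, -5-2=-7, -3--5=2 -> [-5, 4, 2, 1, -7, 2]
Stage 2 (DELAY): [0, -5, 4, 2, 1, -7] = [0, -5, 4, 2, 1, -7] -> [0, -5, 4, 2, 1, -7]
Stage 3 (CLIP -7 11): clip(0,-7,11)=0, clip(-5,-7,11)=-5, clip(4,-7,11)=4, clip(2,-7,11)=2, clip(1,-7,11)=1, clip(-7,-7,11)=-7 -> [0, -5, 4, 2, 1, -7]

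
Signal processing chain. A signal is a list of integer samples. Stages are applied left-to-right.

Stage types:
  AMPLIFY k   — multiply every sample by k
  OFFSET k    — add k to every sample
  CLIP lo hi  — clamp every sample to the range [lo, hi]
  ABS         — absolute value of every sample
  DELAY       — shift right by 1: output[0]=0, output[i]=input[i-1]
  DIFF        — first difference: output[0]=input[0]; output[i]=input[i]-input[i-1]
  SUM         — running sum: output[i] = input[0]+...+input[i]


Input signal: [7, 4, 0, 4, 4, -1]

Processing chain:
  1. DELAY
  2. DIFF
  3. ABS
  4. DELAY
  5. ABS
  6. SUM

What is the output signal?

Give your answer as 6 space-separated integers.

Input: [7, 4, 0, 4, 4, -1]
Stage 1 (DELAY): [0, 7, 4, 0, 4, 4] = [0, 7, 4, 0, 4, 4] -> [0, 7, 4, 0, 4, 4]
Stage 2 (DIFF): s[0]=0, 7-0=7, 4-7=-3, 0-4=-4, 4-0=4, 4-4=0 -> [0, 7, -3, -4, 4, 0]
Stage 3 (ABS): |0|=0, |7|=7, |-3|=3, |-4|=4, |4|=4, |0|=0 -> [0, 7, 3, 4, 4, 0]
Stage 4 (DELAY): [0, 0, 7, 3, 4, 4] = [0, 0, 7, 3, 4, 4] -> [0, 0, 7, 3, 4, 4]
Stage 5 (ABS): |0|=0, |0|=0, |7|=7, |3|=3, |4|=4, |4|=4 -> [0, 0, 7, 3, 4, 4]
Stage 6 (SUM): sum[0..0]=0, sum[0..1]=0, sum[0..2]=7, sum[0..3]=10, sum[0..4]=14, sum[0..5]=18 -> [0, 0, 7, 10, 14, 18]

Answer: 0 0 7 10 14 18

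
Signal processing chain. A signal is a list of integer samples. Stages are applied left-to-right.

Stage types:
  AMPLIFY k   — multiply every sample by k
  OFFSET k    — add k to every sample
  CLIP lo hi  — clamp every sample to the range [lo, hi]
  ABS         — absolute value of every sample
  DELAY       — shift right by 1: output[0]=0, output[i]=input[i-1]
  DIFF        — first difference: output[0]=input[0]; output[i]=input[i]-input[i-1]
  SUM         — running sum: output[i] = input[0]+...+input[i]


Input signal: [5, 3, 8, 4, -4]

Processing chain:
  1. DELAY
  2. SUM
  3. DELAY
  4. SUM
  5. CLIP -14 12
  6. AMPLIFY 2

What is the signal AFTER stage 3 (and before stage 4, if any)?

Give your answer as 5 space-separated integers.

Input: [5, 3, 8, 4, -4]
Stage 1 (DELAY): [0, 5, 3, 8, 4] = [0, 5, 3, 8, 4] -> [0, 5, 3, 8, 4]
Stage 2 (SUM): sum[0..0]=0, sum[0..1]=5, sum[0..2]=8, sum[0..3]=16, sum[0..4]=20 -> [0, 5, 8, 16, 20]
Stage 3 (DELAY): [0, 0, 5, 8, 16] = [0, 0, 5, 8, 16] -> [0, 0, 5, 8, 16]

Answer: 0 0 5 8 16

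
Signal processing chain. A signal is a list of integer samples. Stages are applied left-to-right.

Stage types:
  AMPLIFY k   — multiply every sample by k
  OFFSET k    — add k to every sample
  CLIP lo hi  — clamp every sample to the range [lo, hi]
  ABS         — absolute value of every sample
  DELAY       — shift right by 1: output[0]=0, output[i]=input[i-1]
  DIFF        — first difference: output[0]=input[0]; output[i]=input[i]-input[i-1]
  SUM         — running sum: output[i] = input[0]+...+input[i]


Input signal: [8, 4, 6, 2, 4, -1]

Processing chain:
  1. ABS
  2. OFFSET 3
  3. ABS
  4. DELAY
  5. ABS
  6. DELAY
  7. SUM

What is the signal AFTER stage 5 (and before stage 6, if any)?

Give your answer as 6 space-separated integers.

Answer: 0 11 7 9 5 7

Derivation:
Input: [8, 4, 6, 2, 4, -1]
Stage 1 (ABS): |8|=8, |4|=4, |6|=6, |2|=2, |4|=4, |-1|=1 -> [8, 4, 6, 2, 4, 1]
Stage 2 (OFFSET 3): 8+3=11, 4+3=7, 6+3=9, 2+3=5, 4+3=7, 1+3=4 -> [11, 7, 9, 5, 7, 4]
Stage 3 (ABS): |11|=11, |7|=7, |9|=9, |5|=5, |7|=7, |4|=4 -> [11, 7, 9, 5, 7, 4]
Stage 4 (DELAY): [0, 11, 7, 9, 5, 7] = [0, 11, 7, 9, 5, 7] -> [0, 11, 7, 9, 5, 7]
Stage 5 (ABS): |0|=0, |11|=11, |7|=7, |9|=9, |5|=5, |7|=7 -> [0, 11, 7, 9, 5, 7]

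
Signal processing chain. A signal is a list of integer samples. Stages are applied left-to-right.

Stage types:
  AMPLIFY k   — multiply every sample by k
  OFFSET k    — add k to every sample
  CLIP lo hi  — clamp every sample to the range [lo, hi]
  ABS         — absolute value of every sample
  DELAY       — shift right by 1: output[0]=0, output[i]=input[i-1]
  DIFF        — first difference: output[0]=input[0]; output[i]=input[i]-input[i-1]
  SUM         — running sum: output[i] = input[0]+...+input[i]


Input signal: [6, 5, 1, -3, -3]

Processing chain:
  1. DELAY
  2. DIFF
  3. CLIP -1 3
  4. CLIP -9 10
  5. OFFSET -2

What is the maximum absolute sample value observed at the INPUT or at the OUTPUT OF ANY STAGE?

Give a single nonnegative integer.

Input: [6, 5, 1, -3, -3] (max |s|=6)
Stage 1 (DELAY): [0, 6, 5, 1, -3] = [0, 6, 5, 1, -3] -> [0, 6, 5, 1, -3] (max |s|=6)
Stage 2 (DIFF): s[0]=0, 6-0=6, 5-6=-1, 1-5=-4, -3-1=-4 -> [0, 6, -1, -4, -4] (max |s|=6)
Stage 3 (CLIP -1 3): clip(0,-1,3)=0, clip(6,-1,3)=3, clip(-1,-1,3)=-1, clip(-4,-1,3)=-1, clip(-4,-1,3)=-1 -> [0, 3, -1, -1, -1] (max |s|=3)
Stage 4 (CLIP -9 10): clip(0,-9,10)=0, clip(3,-9,10)=3, clip(-1,-9,10)=-1, clip(-1,-9,10)=-1, clip(-1,-9,10)=-1 -> [0, 3, -1, -1, -1] (max |s|=3)
Stage 5 (OFFSET -2): 0+-2=-2, 3+-2=1, -1+-2=-3, -1+-2=-3, -1+-2=-3 -> [-2, 1, -3, -3, -3] (max |s|=3)
Overall max amplitude: 6

Answer: 6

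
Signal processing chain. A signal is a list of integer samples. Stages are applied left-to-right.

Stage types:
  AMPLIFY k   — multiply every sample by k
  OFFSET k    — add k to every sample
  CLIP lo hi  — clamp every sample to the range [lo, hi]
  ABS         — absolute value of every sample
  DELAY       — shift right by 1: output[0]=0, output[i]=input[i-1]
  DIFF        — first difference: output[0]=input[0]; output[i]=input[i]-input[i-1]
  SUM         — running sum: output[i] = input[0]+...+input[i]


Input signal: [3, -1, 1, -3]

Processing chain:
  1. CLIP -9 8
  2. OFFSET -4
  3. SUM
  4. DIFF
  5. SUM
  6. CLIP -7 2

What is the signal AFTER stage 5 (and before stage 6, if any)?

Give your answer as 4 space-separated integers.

Answer: -1 -6 -9 -16

Derivation:
Input: [3, -1, 1, -3]
Stage 1 (CLIP -9 8): clip(3,-9,8)=3, clip(-1,-9,8)=-1, clip(1,-9,8)=1, clip(-3,-9,8)=-3 -> [3, -1, 1, -3]
Stage 2 (OFFSET -4): 3+-4=-1, -1+-4=-5, 1+-4=-3, -3+-4=-7 -> [-1, -5, -3, -7]
Stage 3 (SUM): sum[0..0]=-1, sum[0..1]=-6, sum[0..2]=-9, sum[0..3]=-16 -> [-1, -6, -9, -16]
Stage 4 (DIFF): s[0]=-1, -6--1=-5, -9--6=-3, -16--9=-7 -> [-1, -5, -3, -7]
Stage 5 (SUM): sum[0..0]=-1, sum[0..1]=-6, sum[0..2]=-9, sum[0..3]=-16 -> [-1, -6, -9, -16]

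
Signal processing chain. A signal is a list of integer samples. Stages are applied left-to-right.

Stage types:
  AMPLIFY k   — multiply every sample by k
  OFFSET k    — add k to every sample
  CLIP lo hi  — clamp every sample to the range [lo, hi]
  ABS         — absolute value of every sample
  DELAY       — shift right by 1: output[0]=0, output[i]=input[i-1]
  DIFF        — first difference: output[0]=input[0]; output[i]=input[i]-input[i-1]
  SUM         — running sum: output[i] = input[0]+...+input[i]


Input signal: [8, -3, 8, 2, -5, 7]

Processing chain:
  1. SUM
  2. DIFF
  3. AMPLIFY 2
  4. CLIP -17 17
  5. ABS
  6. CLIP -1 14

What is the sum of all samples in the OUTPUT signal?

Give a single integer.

Input: [8, -3, 8, 2, -5, 7]
Stage 1 (SUM): sum[0..0]=8, sum[0..1]=5, sum[0..2]=13, sum[0..3]=15, sum[0..4]=10, sum[0..5]=17 -> [8, 5, 13, 15, 10, 17]
Stage 2 (DIFF): s[0]=8, 5-8=-3, 13-5=8, 15-13=2, 10-15=-5, 17-10=7 -> [8, -3, 8, 2, -5, 7]
Stage 3 (AMPLIFY 2): 8*2=16, -3*2=-6, 8*2=16, 2*2=4, -5*2=-10, 7*2=14 -> [16, -6, 16, 4, -10, 14]
Stage 4 (CLIP -17 17): clip(16,-17,17)=16, clip(-6,-17,17)=-6, clip(16,-17,17)=16, clip(4,-17,17)=4, clip(-10,-17,17)=-10, clip(14,-17,17)=14 -> [16, -6, 16, 4, -10, 14]
Stage 5 (ABS): |16|=16, |-6|=6, |16|=16, |4|=4, |-10|=10, |14|=14 -> [16, 6, 16, 4, 10, 14]
Stage 6 (CLIP -1 14): clip(16,-1,14)=14, clip(6,-1,14)=6, clip(16,-1,14)=14, clip(4,-1,14)=4, clip(10,-1,14)=10, clip(14,-1,14)=14 -> [14, 6, 14, 4, 10, 14]
Output sum: 62

Answer: 62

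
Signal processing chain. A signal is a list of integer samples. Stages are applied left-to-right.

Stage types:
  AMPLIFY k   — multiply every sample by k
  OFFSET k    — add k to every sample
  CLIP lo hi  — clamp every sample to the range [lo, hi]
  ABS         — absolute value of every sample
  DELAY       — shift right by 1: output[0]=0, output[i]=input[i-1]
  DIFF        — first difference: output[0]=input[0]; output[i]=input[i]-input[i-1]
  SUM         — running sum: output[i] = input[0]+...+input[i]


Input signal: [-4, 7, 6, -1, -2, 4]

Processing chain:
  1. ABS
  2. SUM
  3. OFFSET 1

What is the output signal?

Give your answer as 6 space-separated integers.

Answer: 5 12 18 19 21 25

Derivation:
Input: [-4, 7, 6, -1, -2, 4]
Stage 1 (ABS): |-4|=4, |7|=7, |6|=6, |-1|=1, |-2|=2, |4|=4 -> [4, 7, 6, 1, 2, 4]
Stage 2 (SUM): sum[0..0]=4, sum[0..1]=11, sum[0..2]=17, sum[0..3]=18, sum[0..4]=20, sum[0..5]=24 -> [4, 11, 17, 18, 20, 24]
Stage 3 (OFFSET 1): 4+1=5, 11+1=12, 17+1=18, 18+1=19, 20+1=21, 24+1=25 -> [5, 12, 18, 19, 21, 25]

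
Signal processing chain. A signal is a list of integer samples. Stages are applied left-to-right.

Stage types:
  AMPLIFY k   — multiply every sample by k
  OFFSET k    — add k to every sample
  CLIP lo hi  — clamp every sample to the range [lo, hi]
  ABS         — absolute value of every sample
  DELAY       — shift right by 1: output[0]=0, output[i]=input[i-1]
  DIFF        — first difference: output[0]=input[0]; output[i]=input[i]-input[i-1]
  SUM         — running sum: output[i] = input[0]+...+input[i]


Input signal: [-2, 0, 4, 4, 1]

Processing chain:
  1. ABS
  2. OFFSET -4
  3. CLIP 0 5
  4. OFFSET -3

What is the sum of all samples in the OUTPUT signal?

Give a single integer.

Input: [-2, 0, 4, 4, 1]
Stage 1 (ABS): |-2|=2, |0|=0, |4|=4, |4|=4, |1|=1 -> [2, 0, 4, 4, 1]
Stage 2 (OFFSET -4): 2+-4=-2, 0+-4=-4, 4+-4=0, 4+-4=0, 1+-4=-3 -> [-2, -4, 0, 0, -3]
Stage 3 (CLIP 0 5): clip(-2,0,5)=0, clip(-4,0,5)=0, clip(0,0,5)=0, clip(0,0,5)=0, clip(-3,0,5)=0 -> [0, 0, 0, 0, 0]
Stage 4 (OFFSET -3): 0+-3=-3, 0+-3=-3, 0+-3=-3, 0+-3=-3, 0+-3=-3 -> [-3, -3, -3, -3, -3]
Output sum: -15

Answer: -15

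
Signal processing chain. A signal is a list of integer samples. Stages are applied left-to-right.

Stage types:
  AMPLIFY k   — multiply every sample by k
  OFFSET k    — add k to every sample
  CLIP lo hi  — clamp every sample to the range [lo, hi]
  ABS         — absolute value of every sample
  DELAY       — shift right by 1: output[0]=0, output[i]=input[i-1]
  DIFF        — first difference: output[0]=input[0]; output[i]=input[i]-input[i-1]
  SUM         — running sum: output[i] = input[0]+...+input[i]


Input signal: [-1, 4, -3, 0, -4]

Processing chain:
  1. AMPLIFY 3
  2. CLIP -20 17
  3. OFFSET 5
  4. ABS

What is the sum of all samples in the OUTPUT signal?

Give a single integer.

Answer: 35

Derivation:
Input: [-1, 4, -3, 0, -4]
Stage 1 (AMPLIFY 3): -1*3=-3, 4*3=12, -3*3=-9, 0*3=0, -4*3=-12 -> [-3, 12, -9, 0, -12]
Stage 2 (CLIP -20 17): clip(-3,-20,17)=-3, clip(12,-20,17)=12, clip(-9,-20,17)=-9, clip(0,-20,17)=0, clip(-12,-20,17)=-12 -> [-3, 12, -9, 0, -12]
Stage 3 (OFFSET 5): -3+5=2, 12+5=17, -9+5=-4, 0+5=5, -12+5=-7 -> [2, 17, -4, 5, -7]
Stage 4 (ABS): |2|=2, |17|=17, |-4|=4, |5|=5, |-7|=7 -> [2, 17, 4, 5, 7]
Output sum: 35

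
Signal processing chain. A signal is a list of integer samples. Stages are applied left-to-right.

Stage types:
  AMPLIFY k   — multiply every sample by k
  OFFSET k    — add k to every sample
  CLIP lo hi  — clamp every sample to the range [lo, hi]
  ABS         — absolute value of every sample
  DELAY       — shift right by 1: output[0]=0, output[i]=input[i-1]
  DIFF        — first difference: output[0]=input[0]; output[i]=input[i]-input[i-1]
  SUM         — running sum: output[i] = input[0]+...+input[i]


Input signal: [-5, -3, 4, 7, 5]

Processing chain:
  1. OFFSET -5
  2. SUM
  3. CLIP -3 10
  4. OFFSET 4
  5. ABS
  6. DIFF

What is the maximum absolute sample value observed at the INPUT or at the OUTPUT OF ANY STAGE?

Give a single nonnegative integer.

Answer: 19

Derivation:
Input: [-5, -3, 4, 7, 5] (max |s|=7)
Stage 1 (OFFSET -5): -5+-5=-10, -3+-5=-8, 4+-5=-1, 7+-5=2, 5+-5=0 -> [-10, -8, -1, 2, 0] (max |s|=10)
Stage 2 (SUM): sum[0..0]=-10, sum[0..1]=-18, sum[0..2]=-19, sum[0..3]=-17, sum[0..4]=-17 -> [-10, -18, -19, -17, -17] (max |s|=19)
Stage 3 (CLIP -3 10): clip(-10,-3,10)=-3, clip(-18,-3,10)=-3, clip(-19,-3,10)=-3, clip(-17,-3,10)=-3, clip(-17,-3,10)=-3 -> [-3, -3, -3, -3, -3] (max |s|=3)
Stage 4 (OFFSET 4): -3+4=1, -3+4=1, -3+4=1, -3+4=1, -3+4=1 -> [1, 1, 1, 1, 1] (max |s|=1)
Stage 5 (ABS): |1|=1, |1|=1, |1|=1, |1|=1, |1|=1 -> [1, 1, 1, 1, 1] (max |s|=1)
Stage 6 (DIFF): s[0]=1, 1-1=0, 1-1=0, 1-1=0, 1-1=0 -> [1, 0, 0, 0, 0] (max |s|=1)
Overall max amplitude: 19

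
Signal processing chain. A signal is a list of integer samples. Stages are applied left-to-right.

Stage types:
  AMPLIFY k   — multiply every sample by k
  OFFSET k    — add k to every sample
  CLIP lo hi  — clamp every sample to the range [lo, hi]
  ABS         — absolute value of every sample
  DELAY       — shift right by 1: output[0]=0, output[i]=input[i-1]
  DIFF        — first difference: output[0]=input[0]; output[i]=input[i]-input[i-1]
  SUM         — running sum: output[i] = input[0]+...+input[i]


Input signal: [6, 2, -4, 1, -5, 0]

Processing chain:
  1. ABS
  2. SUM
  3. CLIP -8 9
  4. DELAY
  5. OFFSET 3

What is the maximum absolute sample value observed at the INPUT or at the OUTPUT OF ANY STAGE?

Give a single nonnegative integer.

Input: [6, 2, -4, 1, -5, 0] (max |s|=6)
Stage 1 (ABS): |6|=6, |2|=2, |-4|=4, |1|=1, |-5|=5, |0|=0 -> [6, 2, 4, 1, 5, 0] (max |s|=6)
Stage 2 (SUM): sum[0..0]=6, sum[0..1]=8, sum[0..2]=12, sum[0..3]=13, sum[0..4]=18, sum[0..5]=18 -> [6, 8, 12, 13, 18, 18] (max |s|=18)
Stage 3 (CLIP -8 9): clip(6,-8,9)=6, clip(8,-8,9)=8, clip(12,-8,9)=9, clip(13,-8,9)=9, clip(18,-8,9)=9, clip(18,-8,9)=9 -> [6, 8, 9, 9, 9, 9] (max |s|=9)
Stage 4 (DELAY): [0, 6, 8, 9, 9, 9] = [0, 6, 8, 9, 9, 9] -> [0, 6, 8, 9, 9, 9] (max |s|=9)
Stage 5 (OFFSET 3): 0+3=3, 6+3=9, 8+3=11, 9+3=12, 9+3=12, 9+3=12 -> [3, 9, 11, 12, 12, 12] (max |s|=12)
Overall max amplitude: 18

Answer: 18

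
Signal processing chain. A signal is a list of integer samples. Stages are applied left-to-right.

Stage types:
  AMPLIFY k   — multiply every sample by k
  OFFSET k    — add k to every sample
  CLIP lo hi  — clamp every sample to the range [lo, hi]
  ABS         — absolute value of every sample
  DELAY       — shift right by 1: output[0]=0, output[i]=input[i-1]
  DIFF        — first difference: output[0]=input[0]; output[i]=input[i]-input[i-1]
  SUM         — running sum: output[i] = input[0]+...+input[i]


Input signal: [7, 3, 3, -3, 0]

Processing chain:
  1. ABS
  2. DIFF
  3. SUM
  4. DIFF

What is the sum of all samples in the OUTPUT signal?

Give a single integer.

Input: [7, 3, 3, -3, 0]
Stage 1 (ABS): |7|=7, |3|=3, |3|=3, |-3|=3, |0|=0 -> [7, 3, 3, 3, 0]
Stage 2 (DIFF): s[0]=7, 3-7=-4, 3-3=0, 3-3=0, 0-3=-3 -> [7, -4, 0, 0, -3]
Stage 3 (SUM): sum[0..0]=7, sum[0..1]=3, sum[0..2]=3, sum[0..3]=3, sum[0..4]=0 -> [7, 3, 3, 3, 0]
Stage 4 (DIFF): s[0]=7, 3-7=-4, 3-3=0, 3-3=0, 0-3=-3 -> [7, -4, 0, 0, -3]
Output sum: 0

Answer: 0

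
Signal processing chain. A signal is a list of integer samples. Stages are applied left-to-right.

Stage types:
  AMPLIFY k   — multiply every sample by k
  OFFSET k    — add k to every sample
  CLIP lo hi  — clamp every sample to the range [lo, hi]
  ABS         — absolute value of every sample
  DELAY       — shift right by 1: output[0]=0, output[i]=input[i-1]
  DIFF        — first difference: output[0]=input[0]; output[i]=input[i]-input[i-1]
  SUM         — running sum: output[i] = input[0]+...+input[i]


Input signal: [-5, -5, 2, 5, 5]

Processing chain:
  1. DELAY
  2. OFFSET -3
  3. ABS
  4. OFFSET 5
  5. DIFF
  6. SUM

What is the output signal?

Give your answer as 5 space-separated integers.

Input: [-5, -5, 2, 5, 5]
Stage 1 (DELAY): [0, -5, -5, 2, 5] = [0, -5, -5, 2, 5] -> [0, -5, -5, 2, 5]
Stage 2 (OFFSET -3): 0+-3=-3, -5+-3=-8, -5+-3=-8, 2+-3=-1, 5+-3=2 -> [-3, -8, -8, -1, 2]
Stage 3 (ABS): |-3|=3, |-8|=8, |-8|=8, |-1|=1, |2|=2 -> [3, 8, 8, 1, 2]
Stage 4 (OFFSET 5): 3+5=8, 8+5=13, 8+5=13, 1+5=6, 2+5=7 -> [8, 13, 13, 6, 7]
Stage 5 (DIFF): s[0]=8, 13-8=5, 13-13=0, 6-13=-7, 7-6=1 -> [8, 5, 0, -7, 1]
Stage 6 (SUM): sum[0..0]=8, sum[0..1]=13, sum[0..2]=13, sum[0..3]=6, sum[0..4]=7 -> [8, 13, 13, 6, 7]

Answer: 8 13 13 6 7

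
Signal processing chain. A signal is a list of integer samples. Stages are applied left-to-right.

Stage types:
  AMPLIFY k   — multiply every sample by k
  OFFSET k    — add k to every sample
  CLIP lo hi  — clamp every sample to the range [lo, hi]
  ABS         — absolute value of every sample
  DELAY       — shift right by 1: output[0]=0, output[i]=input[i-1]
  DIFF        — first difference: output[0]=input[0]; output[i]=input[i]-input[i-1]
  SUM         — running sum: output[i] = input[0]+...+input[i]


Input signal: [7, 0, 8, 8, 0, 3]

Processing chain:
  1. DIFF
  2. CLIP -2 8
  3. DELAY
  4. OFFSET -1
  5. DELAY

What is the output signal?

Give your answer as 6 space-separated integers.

Answer: 0 -1 6 -3 7 -1

Derivation:
Input: [7, 0, 8, 8, 0, 3]
Stage 1 (DIFF): s[0]=7, 0-7=-7, 8-0=8, 8-8=0, 0-8=-8, 3-0=3 -> [7, -7, 8, 0, -8, 3]
Stage 2 (CLIP -2 8): clip(7,-2,8)=7, clip(-7,-2,8)=-2, clip(8,-2,8)=8, clip(0,-2,8)=0, clip(-8,-2,8)=-2, clip(3,-2,8)=3 -> [7, -2, 8, 0, -2, 3]
Stage 3 (DELAY): [0, 7, -2, 8, 0, -2] = [0, 7, -2, 8, 0, -2] -> [0, 7, -2, 8, 0, -2]
Stage 4 (OFFSET -1): 0+-1=-1, 7+-1=6, -2+-1=-3, 8+-1=7, 0+-1=-1, -2+-1=-3 -> [-1, 6, -3, 7, -1, -3]
Stage 5 (DELAY): [0, -1, 6, -3, 7, -1] = [0, -1, 6, -3, 7, -1] -> [0, -1, 6, -3, 7, -1]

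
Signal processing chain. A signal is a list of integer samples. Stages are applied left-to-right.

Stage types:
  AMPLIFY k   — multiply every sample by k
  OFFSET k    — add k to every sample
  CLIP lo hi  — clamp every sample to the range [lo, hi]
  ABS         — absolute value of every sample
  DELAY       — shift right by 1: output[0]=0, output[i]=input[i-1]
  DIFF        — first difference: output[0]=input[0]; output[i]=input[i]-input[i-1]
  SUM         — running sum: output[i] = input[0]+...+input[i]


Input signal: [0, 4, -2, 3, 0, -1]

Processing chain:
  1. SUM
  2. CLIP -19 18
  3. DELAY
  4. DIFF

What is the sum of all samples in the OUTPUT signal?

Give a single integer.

Input: [0, 4, -2, 3, 0, -1]
Stage 1 (SUM): sum[0..0]=0, sum[0..1]=4, sum[0..2]=2, sum[0..3]=5, sum[0..4]=5, sum[0..5]=4 -> [0, 4, 2, 5, 5, 4]
Stage 2 (CLIP -19 18): clip(0,-19,18)=0, clip(4,-19,18)=4, clip(2,-19,18)=2, clip(5,-19,18)=5, clip(5,-19,18)=5, clip(4,-19,18)=4 -> [0, 4, 2, 5, 5, 4]
Stage 3 (DELAY): [0, 0, 4, 2, 5, 5] = [0, 0, 4, 2, 5, 5] -> [0, 0, 4, 2, 5, 5]
Stage 4 (DIFF): s[0]=0, 0-0=0, 4-0=4, 2-4=-2, 5-2=3, 5-5=0 -> [0, 0, 4, -2, 3, 0]
Output sum: 5

Answer: 5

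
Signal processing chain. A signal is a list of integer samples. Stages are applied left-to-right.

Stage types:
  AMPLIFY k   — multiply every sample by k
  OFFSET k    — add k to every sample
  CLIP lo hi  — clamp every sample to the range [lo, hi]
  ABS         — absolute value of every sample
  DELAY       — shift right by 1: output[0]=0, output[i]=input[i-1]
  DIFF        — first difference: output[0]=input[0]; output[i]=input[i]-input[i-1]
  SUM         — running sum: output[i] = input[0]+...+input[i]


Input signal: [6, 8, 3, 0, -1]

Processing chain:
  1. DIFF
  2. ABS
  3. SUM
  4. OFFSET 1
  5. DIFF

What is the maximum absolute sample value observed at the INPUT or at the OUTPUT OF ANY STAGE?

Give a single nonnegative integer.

Answer: 18

Derivation:
Input: [6, 8, 3, 0, -1] (max |s|=8)
Stage 1 (DIFF): s[0]=6, 8-6=2, 3-8=-5, 0-3=-3, -1-0=-1 -> [6, 2, -5, -3, -1] (max |s|=6)
Stage 2 (ABS): |6|=6, |2|=2, |-5|=5, |-3|=3, |-1|=1 -> [6, 2, 5, 3, 1] (max |s|=6)
Stage 3 (SUM): sum[0..0]=6, sum[0..1]=8, sum[0..2]=13, sum[0..3]=16, sum[0..4]=17 -> [6, 8, 13, 16, 17] (max |s|=17)
Stage 4 (OFFSET 1): 6+1=7, 8+1=9, 13+1=14, 16+1=17, 17+1=18 -> [7, 9, 14, 17, 18] (max |s|=18)
Stage 5 (DIFF): s[0]=7, 9-7=2, 14-9=5, 17-14=3, 18-17=1 -> [7, 2, 5, 3, 1] (max |s|=7)
Overall max amplitude: 18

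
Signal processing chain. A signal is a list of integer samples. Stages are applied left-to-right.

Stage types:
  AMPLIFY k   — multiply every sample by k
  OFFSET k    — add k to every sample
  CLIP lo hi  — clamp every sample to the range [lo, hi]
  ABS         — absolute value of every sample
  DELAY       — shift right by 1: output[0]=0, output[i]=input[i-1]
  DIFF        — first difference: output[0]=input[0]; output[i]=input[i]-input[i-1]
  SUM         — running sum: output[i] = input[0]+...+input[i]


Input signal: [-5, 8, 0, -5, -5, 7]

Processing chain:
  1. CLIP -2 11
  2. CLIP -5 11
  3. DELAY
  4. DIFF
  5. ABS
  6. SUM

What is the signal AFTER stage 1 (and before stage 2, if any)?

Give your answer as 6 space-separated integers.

Input: [-5, 8, 0, -5, -5, 7]
Stage 1 (CLIP -2 11): clip(-5,-2,11)=-2, clip(8,-2,11)=8, clip(0,-2,11)=0, clip(-5,-2,11)=-2, clip(-5,-2,11)=-2, clip(7,-2,11)=7 -> [-2, 8, 0, -2, -2, 7]

Answer: -2 8 0 -2 -2 7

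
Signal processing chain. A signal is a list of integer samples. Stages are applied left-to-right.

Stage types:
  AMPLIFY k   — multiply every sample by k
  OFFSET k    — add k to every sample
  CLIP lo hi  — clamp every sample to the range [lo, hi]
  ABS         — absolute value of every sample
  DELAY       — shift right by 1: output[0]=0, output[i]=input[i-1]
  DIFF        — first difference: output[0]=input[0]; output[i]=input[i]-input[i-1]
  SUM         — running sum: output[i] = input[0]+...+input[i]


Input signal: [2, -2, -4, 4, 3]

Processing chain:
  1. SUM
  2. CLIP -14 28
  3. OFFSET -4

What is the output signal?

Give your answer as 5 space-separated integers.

Input: [2, -2, -4, 4, 3]
Stage 1 (SUM): sum[0..0]=2, sum[0..1]=0, sum[0..2]=-4, sum[0..3]=0, sum[0..4]=3 -> [2, 0, -4, 0, 3]
Stage 2 (CLIP -14 28): clip(2,-14,28)=2, clip(0,-14,28)=0, clip(-4,-14,28)=-4, clip(0,-14,28)=0, clip(3,-14,28)=3 -> [2, 0, -4, 0, 3]
Stage 3 (OFFSET -4): 2+-4=-2, 0+-4=-4, -4+-4=-8, 0+-4=-4, 3+-4=-1 -> [-2, -4, -8, -4, -1]

Answer: -2 -4 -8 -4 -1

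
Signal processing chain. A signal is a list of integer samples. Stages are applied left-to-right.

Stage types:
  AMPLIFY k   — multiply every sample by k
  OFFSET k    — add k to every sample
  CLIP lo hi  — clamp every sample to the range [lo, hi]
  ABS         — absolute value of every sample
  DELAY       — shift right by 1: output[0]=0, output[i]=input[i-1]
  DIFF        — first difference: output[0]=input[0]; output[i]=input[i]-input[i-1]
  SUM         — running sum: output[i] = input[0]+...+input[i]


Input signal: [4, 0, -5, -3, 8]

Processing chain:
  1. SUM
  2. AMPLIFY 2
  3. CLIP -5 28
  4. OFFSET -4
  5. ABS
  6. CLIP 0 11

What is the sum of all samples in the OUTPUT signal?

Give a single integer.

Input: [4, 0, -5, -3, 8]
Stage 1 (SUM): sum[0..0]=4, sum[0..1]=4, sum[0..2]=-1, sum[0..3]=-4, sum[0..4]=4 -> [4, 4, -1, -4, 4]
Stage 2 (AMPLIFY 2): 4*2=8, 4*2=8, -1*2=-2, -4*2=-8, 4*2=8 -> [8, 8, -2, -8, 8]
Stage 3 (CLIP -5 28): clip(8,-5,28)=8, clip(8,-5,28)=8, clip(-2,-5,28)=-2, clip(-8,-5,28)=-5, clip(8,-5,28)=8 -> [8, 8, -2, -5, 8]
Stage 4 (OFFSET -4): 8+-4=4, 8+-4=4, -2+-4=-6, -5+-4=-9, 8+-4=4 -> [4, 4, -6, -9, 4]
Stage 5 (ABS): |4|=4, |4|=4, |-6|=6, |-9|=9, |4|=4 -> [4, 4, 6, 9, 4]
Stage 6 (CLIP 0 11): clip(4,0,11)=4, clip(4,0,11)=4, clip(6,0,11)=6, clip(9,0,11)=9, clip(4,0,11)=4 -> [4, 4, 6, 9, 4]
Output sum: 27

Answer: 27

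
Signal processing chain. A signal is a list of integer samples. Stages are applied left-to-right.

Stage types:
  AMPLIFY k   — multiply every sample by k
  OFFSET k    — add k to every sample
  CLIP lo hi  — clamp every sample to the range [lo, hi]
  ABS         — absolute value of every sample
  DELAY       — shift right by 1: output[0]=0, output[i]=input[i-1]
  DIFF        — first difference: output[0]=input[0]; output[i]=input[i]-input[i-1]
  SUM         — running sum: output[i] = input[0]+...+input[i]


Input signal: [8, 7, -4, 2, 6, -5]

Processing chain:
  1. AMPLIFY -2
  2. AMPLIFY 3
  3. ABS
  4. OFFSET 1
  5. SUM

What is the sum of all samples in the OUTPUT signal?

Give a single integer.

Input: [8, 7, -4, 2, 6, -5]
Stage 1 (AMPLIFY -2): 8*-2=-16, 7*-2=-14, -4*-2=8, 2*-2=-4, 6*-2=-12, -5*-2=10 -> [-16, -14, 8, -4, -12, 10]
Stage 2 (AMPLIFY 3): -16*3=-48, -14*3=-42, 8*3=24, -4*3=-12, -12*3=-36, 10*3=30 -> [-48, -42, 24, -12, -36, 30]
Stage 3 (ABS): |-48|=48, |-42|=42, |24|=24, |-12|=12, |-36|=36, |30|=30 -> [48, 42, 24, 12, 36, 30]
Stage 4 (OFFSET 1): 48+1=49, 42+1=43, 24+1=25, 12+1=13, 36+1=37, 30+1=31 -> [49, 43, 25, 13, 37, 31]
Stage 5 (SUM): sum[0..0]=49, sum[0..1]=92, sum[0..2]=117, sum[0..3]=130, sum[0..4]=167, sum[0..5]=198 -> [49, 92, 117, 130, 167, 198]
Output sum: 753

Answer: 753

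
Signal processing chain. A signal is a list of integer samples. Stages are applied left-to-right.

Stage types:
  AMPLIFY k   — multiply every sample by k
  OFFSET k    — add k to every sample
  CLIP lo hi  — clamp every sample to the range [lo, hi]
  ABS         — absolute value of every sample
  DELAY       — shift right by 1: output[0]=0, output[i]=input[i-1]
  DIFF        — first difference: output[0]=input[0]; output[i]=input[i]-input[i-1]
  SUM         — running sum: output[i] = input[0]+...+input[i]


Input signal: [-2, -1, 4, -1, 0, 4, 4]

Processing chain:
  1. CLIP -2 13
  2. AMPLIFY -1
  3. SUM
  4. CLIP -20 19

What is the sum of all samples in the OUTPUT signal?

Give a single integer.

Answer: -8

Derivation:
Input: [-2, -1, 4, -1, 0, 4, 4]
Stage 1 (CLIP -2 13): clip(-2,-2,13)=-2, clip(-1,-2,13)=-1, clip(4,-2,13)=4, clip(-1,-2,13)=-1, clip(0,-2,13)=0, clip(4,-2,13)=4, clip(4,-2,13)=4 -> [-2, -1, 4, -1, 0, 4, 4]
Stage 2 (AMPLIFY -1): -2*-1=2, -1*-1=1, 4*-1=-4, -1*-1=1, 0*-1=0, 4*-1=-4, 4*-1=-4 -> [2, 1, -4, 1, 0, -4, -4]
Stage 3 (SUM): sum[0..0]=2, sum[0..1]=3, sum[0..2]=-1, sum[0..3]=0, sum[0..4]=0, sum[0..5]=-4, sum[0..6]=-8 -> [2, 3, -1, 0, 0, -4, -8]
Stage 4 (CLIP -20 19): clip(2,-20,19)=2, clip(3,-20,19)=3, clip(-1,-20,19)=-1, clip(0,-20,19)=0, clip(0,-20,19)=0, clip(-4,-20,19)=-4, clip(-8,-20,19)=-8 -> [2, 3, -1, 0, 0, -4, -8]
Output sum: -8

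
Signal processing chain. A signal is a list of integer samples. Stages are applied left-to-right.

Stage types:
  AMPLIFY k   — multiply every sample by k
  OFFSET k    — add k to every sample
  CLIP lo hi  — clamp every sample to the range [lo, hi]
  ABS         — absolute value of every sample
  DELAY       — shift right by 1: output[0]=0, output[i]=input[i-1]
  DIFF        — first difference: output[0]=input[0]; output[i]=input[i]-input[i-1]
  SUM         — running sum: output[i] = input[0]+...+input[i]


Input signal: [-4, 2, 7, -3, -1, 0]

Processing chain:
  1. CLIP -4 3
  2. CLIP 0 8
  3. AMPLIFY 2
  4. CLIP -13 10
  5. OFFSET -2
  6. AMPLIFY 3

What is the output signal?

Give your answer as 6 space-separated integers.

Answer: -6 6 12 -6 -6 -6

Derivation:
Input: [-4, 2, 7, -3, -1, 0]
Stage 1 (CLIP -4 3): clip(-4,-4,3)=-4, clip(2,-4,3)=2, clip(7,-4,3)=3, clip(-3,-4,3)=-3, clip(-1,-4,3)=-1, clip(0,-4,3)=0 -> [-4, 2, 3, -3, -1, 0]
Stage 2 (CLIP 0 8): clip(-4,0,8)=0, clip(2,0,8)=2, clip(3,0,8)=3, clip(-3,0,8)=0, clip(-1,0,8)=0, clip(0,0,8)=0 -> [0, 2, 3, 0, 0, 0]
Stage 3 (AMPLIFY 2): 0*2=0, 2*2=4, 3*2=6, 0*2=0, 0*2=0, 0*2=0 -> [0, 4, 6, 0, 0, 0]
Stage 4 (CLIP -13 10): clip(0,-13,10)=0, clip(4,-13,10)=4, clip(6,-13,10)=6, clip(0,-13,10)=0, clip(0,-13,10)=0, clip(0,-13,10)=0 -> [0, 4, 6, 0, 0, 0]
Stage 5 (OFFSET -2): 0+-2=-2, 4+-2=2, 6+-2=4, 0+-2=-2, 0+-2=-2, 0+-2=-2 -> [-2, 2, 4, -2, -2, -2]
Stage 6 (AMPLIFY 3): -2*3=-6, 2*3=6, 4*3=12, -2*3=-6, -2*3=-6, -2*3=-6 -> [-6, 6, 12, -6, -6, -6]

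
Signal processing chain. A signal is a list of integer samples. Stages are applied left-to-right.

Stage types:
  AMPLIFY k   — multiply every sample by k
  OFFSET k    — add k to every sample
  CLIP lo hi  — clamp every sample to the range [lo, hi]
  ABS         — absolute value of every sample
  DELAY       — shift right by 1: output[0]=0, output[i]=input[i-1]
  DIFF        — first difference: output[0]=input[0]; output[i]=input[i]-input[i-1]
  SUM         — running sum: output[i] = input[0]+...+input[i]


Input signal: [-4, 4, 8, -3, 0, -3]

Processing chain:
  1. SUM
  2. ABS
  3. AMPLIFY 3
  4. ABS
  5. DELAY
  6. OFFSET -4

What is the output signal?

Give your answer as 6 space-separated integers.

Input: [-4, 4, 8, -3, 0, -3]
Stage 1 (SUM): sum[0..0]=-4, sum[0..1]=0, sum[0..2]=8, sum[0..3]=5, sum[0..4]=5, sum[0..5]=2 -> [-4, 0, 8, 5, 5, 2]
Stage 2 (ABS): |-4|=4, |0|=0, |8|=8, |5|=5, |5|=5, |2|=2 -> [4, 0, 8, 5, 5, 2]
Stage 3 (AMPLIFY 3): 4*3=12, 0*3=0, 8*3=24, 5*3=15, 5*3=15, 2*3=6 -> [12, 0, 24, 15, 15, 6]
Stage 4 (ABS): |12|=12, |0|=0, |24|=24, |15|=15, |15|=15, |6|=6 -> [12, 0, 24, 15, 15, 6]
Stage 5 (DELAY): [0, 12, 0, 24, 15, 15] = [0, 12, 0, 24, 15, 15] -> [0, 12, 0, 24, 15, 15]
Stage 6 (OFFSET -4): 0+-4=-4, 12+-4=8, 0+-4=-4, 24+-4=20, 15+-4=11, 15+-4=11 -> [-4, 8, -4, 20, 11, 11]

Answer: -4 8 -4 20 11 11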